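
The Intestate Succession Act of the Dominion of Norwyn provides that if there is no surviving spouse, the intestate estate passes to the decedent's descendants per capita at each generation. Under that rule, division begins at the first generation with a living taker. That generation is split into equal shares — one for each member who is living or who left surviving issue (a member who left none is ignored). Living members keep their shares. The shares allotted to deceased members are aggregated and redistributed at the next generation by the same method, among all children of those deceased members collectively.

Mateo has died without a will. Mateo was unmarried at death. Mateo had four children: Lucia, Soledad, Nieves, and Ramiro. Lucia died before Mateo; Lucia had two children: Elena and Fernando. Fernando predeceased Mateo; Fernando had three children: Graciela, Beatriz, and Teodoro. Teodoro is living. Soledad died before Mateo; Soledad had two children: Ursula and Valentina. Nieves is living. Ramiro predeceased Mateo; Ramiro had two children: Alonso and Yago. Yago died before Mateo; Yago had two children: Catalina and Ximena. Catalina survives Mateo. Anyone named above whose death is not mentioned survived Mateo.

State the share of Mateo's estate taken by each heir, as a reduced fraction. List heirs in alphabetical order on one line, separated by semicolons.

There is no surviving spouse, so the entire estate passes to Mateo's descendants per capita at each generation.
At generation 1 (Lucia, Soledad, Nieves, Ramiro) there are 4 shares of (1)/4 = 1/4 each.
Living: Nieves — each takes 1/4.
Deceased: Lucia, Soledad, and Ramiro. Their combined 3/4 is pooled and carried to generation 2.
At generation 2 (Elena, Fernando, Ursula, Valentina, Alonso, Yago) there are 6 shares of (3/4)/6 = 1/8 each.
Living: Elena, Ursula, Valentina, and Alonso — each takes 1/8.
Deceased: Fernando and Yago. Their combined 1/4 is pooled and carried to generation 3.
At generation 3 (Graciela, Beatriz, Teodoro, Catalina, Ximena) there are 5 shares of (1/4)/5 = 1/20 each.
Living: Graciela, Beatriz, Teodoro, Catalina, and Ximena — each takes 1/20.

Alonso 1/8; Beatriz 1/20; Catalina 1/20; Elena 1/8; Graciela 1/20; Nieves 1/4; Teodoro 1/20; Ursula 1/8; Valentina 1/8; Ximena 1/20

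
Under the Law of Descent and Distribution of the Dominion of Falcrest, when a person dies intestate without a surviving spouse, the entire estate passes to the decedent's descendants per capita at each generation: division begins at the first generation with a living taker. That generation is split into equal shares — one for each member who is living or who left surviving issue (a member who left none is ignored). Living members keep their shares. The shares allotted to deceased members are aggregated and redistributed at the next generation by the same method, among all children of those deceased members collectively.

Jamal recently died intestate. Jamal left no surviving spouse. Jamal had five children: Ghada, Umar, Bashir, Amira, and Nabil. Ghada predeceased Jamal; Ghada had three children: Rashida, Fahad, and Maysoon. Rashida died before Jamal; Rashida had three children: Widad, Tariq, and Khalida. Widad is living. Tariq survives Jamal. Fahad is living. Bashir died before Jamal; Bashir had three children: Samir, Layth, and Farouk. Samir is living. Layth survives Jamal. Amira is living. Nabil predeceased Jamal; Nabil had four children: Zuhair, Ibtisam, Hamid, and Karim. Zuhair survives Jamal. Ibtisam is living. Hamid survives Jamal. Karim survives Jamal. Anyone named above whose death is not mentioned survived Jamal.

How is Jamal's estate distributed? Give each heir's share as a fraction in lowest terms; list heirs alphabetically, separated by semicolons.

Amira 1/5; Fahad 3/50; Farouk 3/50; Hamid 3/50; Ibtisam 3/50; Karim 3/50; Khalida 1/50; Layth 3/50; Maysoon 3/50; Samir 3/50; Tariq 1/50; Umar 1/5; Widad 1/50; Zuhair 3/50

There is no surviving spouse, so the entire estate passes to Jamal's descendants per capita at each generation.
At generation 1 (Ghada, Umar, Bashir, Amira, Nabil) there are 5 shares of (1)/5 = 1/5 each.
Living: Umar and Amira — each takes 1/5.
Deceased: Ghada, Bashir, and Nabil. Their combined 3/5 is pooled and carried to generation 2.
At generation 2 (Rashida, Fahad, Maysoon, Samir, Layth, Farouk, Zuhair, Ibtisam, Hamid, Karim) there are 10 shares of (3/5)/10 = 3/50 each.
Living: Fahad, Maysoon, Samir, Layth, Farouk, Zuhair, Ibtisam, Hamid, and Karim — each takes 3/50.
Deceased: Rashida. That 3/50 share is carried to generation 3.
At generation 3 (Widad, Tariq, Khalida) there are 3 shares of (3/50)/3 = 1/50 each.
Living: Widad, Tariq, and Khalida — each takes 1/50.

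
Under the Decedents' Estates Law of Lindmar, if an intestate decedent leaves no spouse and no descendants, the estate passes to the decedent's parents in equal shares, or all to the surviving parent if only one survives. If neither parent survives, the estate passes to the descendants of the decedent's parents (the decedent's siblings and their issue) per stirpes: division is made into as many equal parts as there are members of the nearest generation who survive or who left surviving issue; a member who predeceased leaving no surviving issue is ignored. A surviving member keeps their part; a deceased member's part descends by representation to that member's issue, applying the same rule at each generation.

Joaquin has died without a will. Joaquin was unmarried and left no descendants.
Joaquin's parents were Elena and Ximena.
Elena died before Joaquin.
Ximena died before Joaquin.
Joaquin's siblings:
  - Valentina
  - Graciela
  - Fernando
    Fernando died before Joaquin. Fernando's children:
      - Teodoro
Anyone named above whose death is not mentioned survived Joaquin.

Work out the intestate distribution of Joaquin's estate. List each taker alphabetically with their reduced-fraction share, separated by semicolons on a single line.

Neither parent survives and there are no descendants, so the estate passes to Joaquin's siblings and their issue per stirpes.
The estate is divided into 3 equal shares of 1/3 among Valentina, Graciela, Fernando.
Valentina is living and takes 1/3.
Graciela is living and takes 1/3.
Fernando predeceased; the 1/3 allotted to Fernando's branch passes to Fernando's issue by representation.
Teodoro is the sole taker at this level and receives the full 1/3.

Graciela 1/3; Teodoro 1/3; Valentina 1/3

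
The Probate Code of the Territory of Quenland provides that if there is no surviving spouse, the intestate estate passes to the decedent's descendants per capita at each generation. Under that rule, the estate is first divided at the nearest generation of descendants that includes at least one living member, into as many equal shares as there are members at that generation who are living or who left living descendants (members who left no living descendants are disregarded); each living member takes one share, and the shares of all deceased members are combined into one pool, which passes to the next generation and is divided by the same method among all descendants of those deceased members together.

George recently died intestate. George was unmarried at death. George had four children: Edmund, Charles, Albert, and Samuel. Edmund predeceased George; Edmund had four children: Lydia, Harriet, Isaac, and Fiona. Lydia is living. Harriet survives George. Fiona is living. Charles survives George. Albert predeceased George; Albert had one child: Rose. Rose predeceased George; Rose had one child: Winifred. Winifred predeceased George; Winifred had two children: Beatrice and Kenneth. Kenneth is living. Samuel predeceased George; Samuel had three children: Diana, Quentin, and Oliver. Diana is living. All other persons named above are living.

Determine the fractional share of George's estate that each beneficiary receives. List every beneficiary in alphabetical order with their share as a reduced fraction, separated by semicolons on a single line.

There is no surviving spouse, so the entire estate passes to George's descendants per capita at each generation.
At generation 1 (Edmund, Charles, Albert, Samuel) there are 4 shares of (1)/4 = 1/4 each.
Living: Charles — each takes 1/4.
Deceased: Edmund, Albert, and Samuel. Their combined 3/4 is pooled and carried to generation 2.
At generation 2 (Lydia, Harriet, Isaac, Fiona, Rose, Diana, Quentin, Oliver) there are 8 shares of (3/4)/8 = 3/32 each.
Living: Lydia, Harriet, Isaac, Fiona, Diana, Quentin, and Oliver — each takes 3/32.
Deceased: Rose. That 3/32 share is carried to generation 3.
At generation 3 (Winifred) there are 1 shares of (3/32)/1 = 3/32 each.
Deceased: Winifred. That 3/32 share is carried to generation 4.
At generation 4 (Beatrice, Kenneth) there are 2 shares of (3/32)/2 = 3/64 each.
Living: Beatrice and Kenneth — each takes 3/64.

Beatrice 3/64; Charles 1/4; Diana 3/32; Fiona 3/32; Harriet 3/32; Isaac 3/32; Kenneth 3/64; Lydia 3/32; Oliver 3/32; Quentin 3/32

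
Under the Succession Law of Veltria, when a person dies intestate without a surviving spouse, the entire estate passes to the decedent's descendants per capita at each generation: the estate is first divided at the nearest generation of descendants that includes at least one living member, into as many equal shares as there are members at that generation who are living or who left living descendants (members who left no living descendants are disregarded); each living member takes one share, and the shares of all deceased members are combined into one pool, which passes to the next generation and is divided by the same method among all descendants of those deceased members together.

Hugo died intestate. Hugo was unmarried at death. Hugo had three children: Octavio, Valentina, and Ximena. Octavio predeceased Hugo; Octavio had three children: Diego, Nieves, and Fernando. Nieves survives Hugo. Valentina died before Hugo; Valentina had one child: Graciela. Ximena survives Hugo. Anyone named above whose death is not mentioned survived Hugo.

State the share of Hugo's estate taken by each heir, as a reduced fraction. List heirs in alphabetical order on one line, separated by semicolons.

Diego 1/6; Fernando 1/6; Graciela 1/6; Nieves 1/6; Ximena 1/3

There is no surviving spouse, so the entire estate passes to Hugo's descendants per capita at each generation.
At generation 1 (Octavio, Valentina, Ximena) there are 3 shares of (1)/3 = 1/3 each.
Living: Ximena — each takes 1/3.
Deceased: Octavio and Valentina. Their combined 2/3 is pooled and carried to generation 2.
At generation 2 (Diego, Nieves, Fernando, Graciela) there are 4 shares of (2/3)/4 = 1/6 each.
Living: Diego, Nieves, Fernando, and Graciela — each takes 1/6.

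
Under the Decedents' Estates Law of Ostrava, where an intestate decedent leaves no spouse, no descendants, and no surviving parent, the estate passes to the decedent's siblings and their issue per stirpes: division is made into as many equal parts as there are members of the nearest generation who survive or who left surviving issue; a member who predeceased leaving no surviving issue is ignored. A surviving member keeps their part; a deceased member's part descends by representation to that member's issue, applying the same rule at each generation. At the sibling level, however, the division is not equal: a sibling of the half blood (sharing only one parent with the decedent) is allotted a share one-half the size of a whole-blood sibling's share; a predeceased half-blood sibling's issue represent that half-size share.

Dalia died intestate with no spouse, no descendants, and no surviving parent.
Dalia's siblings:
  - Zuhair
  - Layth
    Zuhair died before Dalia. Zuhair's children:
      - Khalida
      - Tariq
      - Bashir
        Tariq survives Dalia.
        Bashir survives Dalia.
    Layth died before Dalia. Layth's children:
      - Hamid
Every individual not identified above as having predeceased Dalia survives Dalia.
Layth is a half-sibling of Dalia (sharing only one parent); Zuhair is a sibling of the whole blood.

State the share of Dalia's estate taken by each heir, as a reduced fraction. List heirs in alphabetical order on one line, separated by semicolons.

No spouse, descendants, or parent survives, so the estate passes to Dalia's siblings per stirpes.
Half-blood siblings count for one-half the weight of whole-blood siblings at the initial division.
Dividing 1 in proportion to weights (total weight 3/2): Zuhair (weight 1) → 2/3; Layth (weight 1/2) → 1/3.
Zuhair predeceased; the 2/3 allotted to Zuhair's branch passes to Zuhair's issue by representation.
The 2/3 is divided into 3 equal shares of 2/9 among Khalida, Tariq, Bashir.
Khalida is living and takes 2/9.
Tariq is living and takes 2/9.
Bashir is living and takes 2/9.
Layth predeceased; the 1/3 allotted to Layth's branch passes to Layth's issue by representation.
Hamid is the sole taker at this level and receives the full 1/3.

Bashir 2/9; Hamid 1/3; Khalida 2/9; Tariq 2/9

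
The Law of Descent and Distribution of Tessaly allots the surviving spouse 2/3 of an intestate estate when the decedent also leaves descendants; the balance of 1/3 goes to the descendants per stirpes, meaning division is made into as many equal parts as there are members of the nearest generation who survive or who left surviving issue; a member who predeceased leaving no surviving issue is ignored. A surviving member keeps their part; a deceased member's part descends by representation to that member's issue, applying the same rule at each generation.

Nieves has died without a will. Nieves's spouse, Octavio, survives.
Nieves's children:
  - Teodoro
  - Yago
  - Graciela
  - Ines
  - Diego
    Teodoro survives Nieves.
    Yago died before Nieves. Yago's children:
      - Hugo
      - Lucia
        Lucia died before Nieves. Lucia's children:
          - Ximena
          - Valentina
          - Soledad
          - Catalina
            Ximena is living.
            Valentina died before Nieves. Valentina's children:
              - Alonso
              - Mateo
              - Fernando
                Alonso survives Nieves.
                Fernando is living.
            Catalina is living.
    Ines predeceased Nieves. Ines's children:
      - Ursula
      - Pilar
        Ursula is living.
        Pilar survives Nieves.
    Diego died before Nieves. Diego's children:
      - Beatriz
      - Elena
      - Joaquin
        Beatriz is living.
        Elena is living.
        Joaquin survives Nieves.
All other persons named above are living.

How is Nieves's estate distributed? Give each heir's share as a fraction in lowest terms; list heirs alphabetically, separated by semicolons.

Alonso 1/360; Beatriz 1/45; Catalina 1/120; Elena 1/45; Fernando 1/360; Graciela 1/15; Hugo 1/30; Joaquin 1/45; Mateo 1/360; Octavio 2/3; Pilar 1/30; Soledad 1/120; Teodoro 1/15; Ursula 1/30; Ximena 1/120

Octavio, as surviving spouse, takes 2/3.
The remaining 1/3 passes to Nieves's descendants per stirpes.
The 1/3 is divided into 5 equal shares of 1/15 among Teodoro, Yago, Graciela, Ines, Diego.
Teodoro is living and takes 1/15.
Yago predeceased; the 1/15 allotted to Yago's branch passes to Yago's issue by representation.
The 1/15 is divided into 2 equal shares of 1/30 among Hugo, Lucia.
Hugo is living and takes 1/30.
Lucia predeceased; the 1/30 allotted to Lucia's branch passes to Lucia's issue by representation.
The 1/30 is divided into 4 equal shares of 1/120 among Ximena, Valentina, Soledad, Catalina.
Ximena is living and takes 1/120.
Valentina predeceased; the 1/120 allotted to Valentina's branch passes to Valentina's issue by representation.
The 1/120 is divided into 3 equal shares of 1/360 among Alonso, Mateo, Fernando.
Alonso is living and takes 1/360.
Mateo is living and takes 1/360.
Fernando is living and takes 1/360.
Soledad is living and takes 1/120.
Catalina is living and takes 1/120.
Graciela is living and takes 1/15.
Ines predeceased; the 1/15 allotted to Ines's branch passes to Ines's issue by representation.
The 1/15 is divided into 2 equal shares of 1/30 among Ursula, Pilar.
Ursula is living and takes 1/30.
Pilar is living and takes 1/30.
Diego predeceased; the 1/15 allotted to Diego's branch passes to Diego's issue by representation.
The 1/15 is divided into 3 equal shares of 1/45 among Beatriz, Elena, Joaquin.
Beatriz is living and takes 1/45.
Elena is living and takes 1/45.
Joaquin is living and takes 1/45.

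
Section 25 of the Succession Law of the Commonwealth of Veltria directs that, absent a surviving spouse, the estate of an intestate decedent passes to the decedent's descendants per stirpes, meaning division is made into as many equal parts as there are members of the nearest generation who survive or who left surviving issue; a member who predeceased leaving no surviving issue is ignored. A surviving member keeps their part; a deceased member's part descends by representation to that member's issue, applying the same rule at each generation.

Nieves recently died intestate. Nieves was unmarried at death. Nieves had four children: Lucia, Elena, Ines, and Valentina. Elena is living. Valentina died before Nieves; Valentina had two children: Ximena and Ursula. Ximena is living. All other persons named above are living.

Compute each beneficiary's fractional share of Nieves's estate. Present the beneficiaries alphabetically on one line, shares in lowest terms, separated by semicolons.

There is no surviving spouse, so the entire estate passes to Nieves's descendants per stirpes.
The estate is divided into 4 equal shares of 1/4 among Lucia, Elena, Ines, Valentina.
Lucia is living and takes 1/4.
Elena is living and takes 1/4.
Ines is living and takes 1/4.
Valentina predeceased; the 1/4 allotted to Valentina's branch passes to Valentina's issue by representation.
The 1/4 is divided into 2 equal shares of 1/8 among Ximena, Ursula.
Ximena is living and takes 1/8.
Ursula is living and takes 1/8.

Elena 1/4; Ines 1/4; Lucia 1/4; Ursula 1/8; Ximena 1/8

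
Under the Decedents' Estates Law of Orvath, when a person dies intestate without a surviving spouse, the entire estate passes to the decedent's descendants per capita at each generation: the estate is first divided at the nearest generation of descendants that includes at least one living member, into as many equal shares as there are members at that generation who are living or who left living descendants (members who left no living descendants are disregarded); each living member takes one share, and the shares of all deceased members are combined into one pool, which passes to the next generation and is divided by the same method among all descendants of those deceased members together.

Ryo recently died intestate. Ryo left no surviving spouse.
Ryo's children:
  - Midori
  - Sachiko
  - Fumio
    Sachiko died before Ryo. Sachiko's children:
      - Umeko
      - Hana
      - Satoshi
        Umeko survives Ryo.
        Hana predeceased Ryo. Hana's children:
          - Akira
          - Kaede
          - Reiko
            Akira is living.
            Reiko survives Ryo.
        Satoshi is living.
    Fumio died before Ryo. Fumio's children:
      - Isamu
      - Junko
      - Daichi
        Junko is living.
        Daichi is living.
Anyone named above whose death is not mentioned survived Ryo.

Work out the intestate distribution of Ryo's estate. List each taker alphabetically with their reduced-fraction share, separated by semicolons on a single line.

Akira 1/27; Daichi 1/9; Isamu 1/9; Junko 1/9; Kaede 1/27; Midori 1/3; Reiko 1/27; Satoshi 1/9; Umeko 1/9

There is no surviving spouse, so the entire estate passes to Ryo's descendants per capita at each generation.
At generation 1 (Midori, Sachiko, Fumio) there are 3 shares of (1)/3 = 1/3 each.
Living: Midori — each takes 1/3.
Deceased: Sachiko and Fumio. Their combined 2/3 is pooled and carried to generation 2.
At generation 2 (Umeko, Hana, Satoshi, Isamu, Junko, Daichi) there are 6 shares of (2/3)/6 = 1/9 each.
Living: Umeko, Satoshi, Isamu, Junko, and Daichi — each takes 1/9.
Deceased: Hana. That 1/9 share is carried to generation 3.
At generation 3 (Akira, Kaede, Reiko) there are 3 shares of (1/9)/3 = 1/27 each.
Living: Akira, Kaede, and Reiko — each takes 1/27.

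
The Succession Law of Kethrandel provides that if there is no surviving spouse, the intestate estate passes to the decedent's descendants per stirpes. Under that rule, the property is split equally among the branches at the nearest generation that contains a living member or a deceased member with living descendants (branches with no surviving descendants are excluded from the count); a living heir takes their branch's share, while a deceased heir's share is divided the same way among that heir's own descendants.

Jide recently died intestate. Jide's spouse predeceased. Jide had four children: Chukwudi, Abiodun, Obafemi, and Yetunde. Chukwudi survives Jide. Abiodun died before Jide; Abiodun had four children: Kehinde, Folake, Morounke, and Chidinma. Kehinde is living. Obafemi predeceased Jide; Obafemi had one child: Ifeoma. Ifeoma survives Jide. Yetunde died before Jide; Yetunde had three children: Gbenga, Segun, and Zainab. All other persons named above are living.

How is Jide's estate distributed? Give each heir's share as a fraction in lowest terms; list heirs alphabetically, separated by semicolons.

Chidinma 1/16; Chukwudi 1/4; Folake 1/16; Gbenga 1/12; Ifeoma 1/4; Kehinde 1/16; Morounke 1/16; Segun 1/12; Zainab 1/12

There is no surviving spouse, so the entire estate passes to Jide's descendants per stirpes.
The estate is divided into 4 equal shares of 1/4 among Chukwudi, Abiodun, Obafemi, Yetunde.
Chukwudi is living and takes 1/4.
Abiodun predeceased; the 1/4 allotted to Abiodun's branch passes to Abiodun's issue by representation.
The 1/4 is divided into 4 equal shares of 1/16 among Kehinde, Folake, Morounke, Chidinma.
Kehinde is living and takes 1/16.
Folake is living and takes 1/16.
Morounke is living and takes 1/16.
Chidinma is living and takes 1/16.
Obafemi predeceased; the 1/4 allotted to Obafemi's branch passes to Obafemi's issue by representation.
Ifeoma is the sole taker at this level and receives the full 1/4.
Yetunde predeceased; the 1/4 allotted to Yetunde's branch passes to Yetunde's issue by representation.
The 1/4 is divided into 3 equal shares of 1/12 among Gbenga, Segun, Zainab.
Gbenga is living and takes 1/12.
Segun is living and takes 1/12.
Zainab is living and takes 1/12.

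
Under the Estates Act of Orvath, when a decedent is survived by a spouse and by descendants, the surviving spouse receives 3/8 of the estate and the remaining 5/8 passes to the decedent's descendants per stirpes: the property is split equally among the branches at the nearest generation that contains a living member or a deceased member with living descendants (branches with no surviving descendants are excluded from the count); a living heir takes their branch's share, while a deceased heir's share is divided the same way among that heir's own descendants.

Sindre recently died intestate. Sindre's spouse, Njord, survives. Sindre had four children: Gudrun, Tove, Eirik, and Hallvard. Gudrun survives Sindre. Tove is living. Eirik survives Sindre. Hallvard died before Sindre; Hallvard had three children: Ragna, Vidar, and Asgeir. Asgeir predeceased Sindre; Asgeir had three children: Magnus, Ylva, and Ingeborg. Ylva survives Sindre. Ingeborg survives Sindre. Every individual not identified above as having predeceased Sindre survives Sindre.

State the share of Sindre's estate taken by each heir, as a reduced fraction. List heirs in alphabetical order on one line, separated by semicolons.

Njord, as surviving spouse, takes 3/8.
The remaining 5/8 passes to Sindre's descendants per stirpes.
The 5/8 is divided into 4 equal shares of 5/32 among Gudrun, Tove, Eirik, Hallvard.
Gudrun is living and takes 5/32.
Tove is living and takes 5/32.
Eirik is living and takes 5/32.
Hallvard predeceased; the 5/32 allotted to Hallvard's branch passes to Hallvard's issue by representation.
The 5/32 is divided into 3 equal shares of 5/96 among Ragna, Vidar, Asgeir.
Ragna is living and takes 5/96.
Vidar is living and takes 5/96.
Asgeir predeceased; the 5/96 allotted to Asgeir's branch passes to Asgeir's issue by representation.
The 5/96 is divided into 3 equal shares of 5/288 among Magnus, Ylva, Ingeborg.
Magnus is living and takes 5/288.
Ylva is living and takes 5/288.
Ingeborg is living and takes 5/288.

Eirik 5/32; Gudrun 5/32; Ingeborg 5/288; Magnus 5/288; Njord 3/8; Ragna 5/96; Tove 5/32; Vidar 5/96; Ylva 5/288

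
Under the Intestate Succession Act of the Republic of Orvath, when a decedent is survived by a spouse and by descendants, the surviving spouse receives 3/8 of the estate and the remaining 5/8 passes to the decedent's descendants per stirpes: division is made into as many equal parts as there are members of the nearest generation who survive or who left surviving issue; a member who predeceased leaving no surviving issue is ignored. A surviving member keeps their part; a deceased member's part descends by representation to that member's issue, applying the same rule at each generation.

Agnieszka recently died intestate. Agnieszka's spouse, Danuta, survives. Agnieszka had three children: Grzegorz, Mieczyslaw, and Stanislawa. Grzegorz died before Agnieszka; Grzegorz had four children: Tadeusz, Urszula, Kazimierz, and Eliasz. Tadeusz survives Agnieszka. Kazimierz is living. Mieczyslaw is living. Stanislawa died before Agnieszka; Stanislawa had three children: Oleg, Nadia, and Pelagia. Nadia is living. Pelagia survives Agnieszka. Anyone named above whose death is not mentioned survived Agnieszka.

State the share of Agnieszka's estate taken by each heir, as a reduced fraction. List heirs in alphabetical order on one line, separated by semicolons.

Danuta 3/8; Eliasz 5/96; Kazimierz 5/96; Mieczyslaw 5/24; Nadia 5/72; Oleg 5/72; Pelagia 5/72; Tadeusz 5/96; Urszula 5/96

Danuta, as surviving spouse, takes 3/8.
The remaining 5/8 passes to Agnieszka's descendants per stirpes.
The 5/8 is divided into 3 equal shares of 5/24 among Grzegorz, Mieczyslaw, Stanislawa.
Grzegorz predeceased; the 5/24 allotted to Grzegorz's branch passes to Grzegorz's issue by representation.
The 5/24 is divided into 4 equal shares of 5/96 among Tadeusz, Urszula, Kazimierz, Eliasz.
Tadeusz is living and takes 5/96.
Urszula is living and takes 5/96.
Kazimierz is living and takes 5/96.
Eliasz is living and takes 5/96.
Mieczyslaw is living and takes 5/24.
Stanislawa predeceased; the 5/24 allotted to Stanislawa's branch passes to Stanislawa's issue by representation.
The 5/24 is divided into 3 equal shares of 5/72 among Oleg, Nadia, Pelagia.
Oleg is living and takes 5/72.
Nadia is living and takes 5/72.
Pelagia is living and takes 5/72.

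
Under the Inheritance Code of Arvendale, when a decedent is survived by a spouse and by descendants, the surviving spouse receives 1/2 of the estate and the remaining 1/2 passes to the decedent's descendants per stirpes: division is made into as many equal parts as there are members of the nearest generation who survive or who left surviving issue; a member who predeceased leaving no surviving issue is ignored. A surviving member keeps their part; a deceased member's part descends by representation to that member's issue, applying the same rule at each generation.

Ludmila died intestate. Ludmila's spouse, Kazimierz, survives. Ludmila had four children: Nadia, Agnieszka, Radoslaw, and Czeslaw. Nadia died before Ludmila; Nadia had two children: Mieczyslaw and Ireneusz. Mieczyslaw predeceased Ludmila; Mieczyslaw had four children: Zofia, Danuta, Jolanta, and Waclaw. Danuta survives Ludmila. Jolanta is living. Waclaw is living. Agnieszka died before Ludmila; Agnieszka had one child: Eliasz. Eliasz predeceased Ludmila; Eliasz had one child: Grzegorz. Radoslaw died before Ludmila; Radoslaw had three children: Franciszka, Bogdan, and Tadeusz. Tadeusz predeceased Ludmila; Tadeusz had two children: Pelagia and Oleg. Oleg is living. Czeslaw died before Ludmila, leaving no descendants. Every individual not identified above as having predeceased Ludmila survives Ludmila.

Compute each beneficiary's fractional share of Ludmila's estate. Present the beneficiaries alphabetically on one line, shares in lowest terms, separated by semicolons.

Bogdan 1/18; Danuta 1/48; Franciszka 1/18; Grzegorz 1/6; Ireneusz 1/12; Jolanta 1/48; Kazimierz 1/2; Oleg 1/36; Pelagia 1/36; Waclaw 1/48; Zofia 1/48

Kazimierz, as surviving spouse, takes 1/2.
The remaining 1/2 passes to Ludmila's descendants per stirpes.
Czeslaw left no surviving issue, so that branch lapses and is disregarded.
The 1/2 is divided into 3 equal shares of 1/6 among Nadia, Agnieszka, Radoslaw.
Nadia predeceased; the 1/6 allotted to Nadia's branch passes to Nadia's issue by representation.
The 1/6 is divided into 2 equal shares of 1/12 among Mieczyslaw, Ireneusz.
Mieczyslaw predeceased; the 1/12 allotted to Mieczyslaw's branch passes to Mieczyslaw's issue by representation.
The 1/12 is divided into 4 equal shares of 1/48 among Zofia, Danuta, Jolanta, Waclaw.
Zofia is living and takes 1/48.
Danuta is living and takes 1/48.
Jolanta is living and takes 1/48.
Waclaw is living and takes 1/48.
Ireneusz is living and takes 1/12.
Agnieszka predeceased; the 1/6 allotted to Agnieszka's branch passes to Agnieszka's issue by representation.
Eliasz's line is the sole branch at this level, so the full 1/6 passes to Eliasz's issue by representation.
Grzegorz is the sole taker at this level and receives the full 1/6.
Radoslaw predeceased; the 1/6 allotted to Radoslaw's branch passes to Radoslaw's issue by representation.
The 1/6 is divided into 3 equal shares of 1/18 among Franciszka, Bogdan, Tadeusz.
Franciszka is living and takes 1/18.
Bogdan is living and takes 1/18.
Tadeusz predeceased; the 1/18 allotted to Tadeusz's branch passes to Tadeusz's issue by representation.
The 1/18 is divided into 2 equal shares of 1/36 among Pelagia, Oleg.
Pelagia is living and takes 1/36.
Oleg is living and takes 1/36.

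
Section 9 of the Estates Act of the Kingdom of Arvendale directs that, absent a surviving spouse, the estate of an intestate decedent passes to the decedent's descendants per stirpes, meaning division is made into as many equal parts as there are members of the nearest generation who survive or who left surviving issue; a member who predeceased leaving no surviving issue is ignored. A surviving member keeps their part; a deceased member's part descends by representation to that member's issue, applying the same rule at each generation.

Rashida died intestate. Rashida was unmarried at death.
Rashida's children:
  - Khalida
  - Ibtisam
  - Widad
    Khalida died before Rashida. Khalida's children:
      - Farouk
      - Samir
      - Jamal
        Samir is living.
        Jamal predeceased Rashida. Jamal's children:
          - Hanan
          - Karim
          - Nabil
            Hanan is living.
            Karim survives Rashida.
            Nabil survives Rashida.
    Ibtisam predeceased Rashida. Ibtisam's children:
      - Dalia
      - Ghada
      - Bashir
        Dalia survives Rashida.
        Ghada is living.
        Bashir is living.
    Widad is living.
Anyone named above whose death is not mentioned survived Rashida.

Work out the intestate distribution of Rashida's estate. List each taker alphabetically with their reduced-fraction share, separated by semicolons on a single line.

Bashir 1/9; Dalia 1/9; Farouk 1/9; Ghada 1/9; Hanan 1/27; Karim 1/27; Nabil 1/27; Samir 1/9; Widad 1/3

There is no surviving spouse, so the entire estate passes to Rashida's descendants per stirpes.
The estate is divided into 3 equal shares of 1/3 among Khalida, Ibtisam, Widad.
Khalida predeceased; the 1/3 allotted to Khalida's branch passes to Khalida's issue by representation.
The 1/3 is divided into 3 equal shares of 1/9 among Farouk, Samir, Jamal.
Farouk is living and takes 1/9.
Samir is living and takes 1/9.
Jamal predeceased; the 1/9 allotted to Jamal's branch passes to Jamal's issue by representation.
The 1/9 is divided into 3 equal shares of 1/27 among Hanan, Karim, Nabil.
Hanan is living and takes 1/27.
Karim is living and takes 1/27.
Nabil is living and takes 1/27.
Ibtisam predeceased; the 1/3 allotted to Ibtisam's branch passes to Ibtisam's issue by representation.
The 1/3 is divided into 3 equal shares of 1/9 among Dalia, Ghada, Bashir.
Dalia is living and takes 1/9.
Ghada is living and takes 1/9.
Bashir is living and takes 1/9.
Widad is living and takes 1/3.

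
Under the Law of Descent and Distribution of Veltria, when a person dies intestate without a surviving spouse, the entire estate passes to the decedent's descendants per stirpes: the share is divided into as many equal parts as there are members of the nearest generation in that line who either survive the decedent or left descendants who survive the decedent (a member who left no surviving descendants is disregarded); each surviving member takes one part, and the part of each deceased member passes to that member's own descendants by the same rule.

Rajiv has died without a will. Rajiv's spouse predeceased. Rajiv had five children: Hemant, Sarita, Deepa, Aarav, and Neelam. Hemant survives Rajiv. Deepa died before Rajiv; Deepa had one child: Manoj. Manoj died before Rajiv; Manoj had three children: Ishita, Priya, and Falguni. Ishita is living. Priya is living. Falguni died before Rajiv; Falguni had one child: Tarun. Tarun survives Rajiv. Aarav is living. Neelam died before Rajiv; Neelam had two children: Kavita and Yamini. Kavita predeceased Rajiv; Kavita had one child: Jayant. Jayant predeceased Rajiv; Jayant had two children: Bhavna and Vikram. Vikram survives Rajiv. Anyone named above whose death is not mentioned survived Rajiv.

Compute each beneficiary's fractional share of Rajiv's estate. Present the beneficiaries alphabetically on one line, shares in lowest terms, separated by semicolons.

There is no surviving spouse, so the entire estate passes to Rajiv's descendants per stirpes.
The estate is divided into 5 equal shares of 1/5 among Hemant, Sarita, Deepa, Aarav, Neelam.
Hemant is living and takes 1/5.
Sarita is living and takes 1/5.
Deepa predeceased; the 1/5 allotted to Deepa's branch passes to Deepa's issue by representation.
Manoj's line is the sole branch at this level, so the full 1/5 passes to Manoj's issue by representation.
The 1/5 is divided into 3 equal shares of 1/15 among Ishita, Priya, Falguni.
Ishita is living and takes 1/15.
Priya is living and takes 1/15.
Falguni predeceased; the 1/15 allotted to Falguni's branch passes to Falguni's issue by representation.
Tarun is the sole taker at this level and receives the full 1/15.
Aarav is living and takes 1/5.
Neelam predeceased; the 1/5 allotted to Neelam's branch passes to Neelam's issue by representation.
The 1/5 is divided into 2 equal shares of 1/10 among Kavita, Yamini.
Kavita predeceased; the 1/10 allotted to Kavita's branch passes to Kavita's issue by representation.
Jayant's line is the sole branch at this level, so the full 1/10 passes to Jayant's issue by representation.
The 1/10 is divided into 2 equal shares of 1/20 among Bhavna, Vikram.
Bhavna is living and takes 1/20.
Vikram is living and takes 1/20.
Yamini is living and takes 1/10.

Aarav 1/5; Bhavna 1/20; Hemant 1/5; Ishita 1/15; Priya 1/15; Sarita 1/5; Tarun 1/15; Vikram 1/20; Yamini 1/10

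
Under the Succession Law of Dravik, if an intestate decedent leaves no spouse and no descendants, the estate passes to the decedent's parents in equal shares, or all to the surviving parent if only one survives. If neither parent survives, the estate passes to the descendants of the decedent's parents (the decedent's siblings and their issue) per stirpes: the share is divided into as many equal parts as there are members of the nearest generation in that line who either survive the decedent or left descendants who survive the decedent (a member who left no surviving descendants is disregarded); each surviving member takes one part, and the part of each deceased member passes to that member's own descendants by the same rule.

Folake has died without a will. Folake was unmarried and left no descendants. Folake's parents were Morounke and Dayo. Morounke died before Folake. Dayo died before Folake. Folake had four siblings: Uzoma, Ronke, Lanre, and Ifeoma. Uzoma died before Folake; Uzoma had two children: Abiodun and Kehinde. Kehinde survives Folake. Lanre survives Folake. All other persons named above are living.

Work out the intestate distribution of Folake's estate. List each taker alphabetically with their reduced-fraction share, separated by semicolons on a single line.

Neither parent survives and there are no descendants, so the estate passes to Folake's siblings and their issue per stirpes.
The estate is divided into 4 equal shares of 1/4 among Uzoma, Ronke, Lanre, Ifeoma.
Uzoma predeceased; the 1/4 allotted to Uzoma's branch passes to Uzoma's issue by representation.
The 1/4 is divided into 2 equal shares of 1/8 among Abiodun, Kehinde.
Abiodun is living and takes 1/8.
Kehinde is living and takes 1/8.
Ronke is living and takes 1/4.
Lanre is living and takes 1/4.
Ifeoma is living and takes 1/4.

Abiodun 1/8; Ifeoma 1/4; Kehinde 1/8; Lanre 1/4; Ronke 1/4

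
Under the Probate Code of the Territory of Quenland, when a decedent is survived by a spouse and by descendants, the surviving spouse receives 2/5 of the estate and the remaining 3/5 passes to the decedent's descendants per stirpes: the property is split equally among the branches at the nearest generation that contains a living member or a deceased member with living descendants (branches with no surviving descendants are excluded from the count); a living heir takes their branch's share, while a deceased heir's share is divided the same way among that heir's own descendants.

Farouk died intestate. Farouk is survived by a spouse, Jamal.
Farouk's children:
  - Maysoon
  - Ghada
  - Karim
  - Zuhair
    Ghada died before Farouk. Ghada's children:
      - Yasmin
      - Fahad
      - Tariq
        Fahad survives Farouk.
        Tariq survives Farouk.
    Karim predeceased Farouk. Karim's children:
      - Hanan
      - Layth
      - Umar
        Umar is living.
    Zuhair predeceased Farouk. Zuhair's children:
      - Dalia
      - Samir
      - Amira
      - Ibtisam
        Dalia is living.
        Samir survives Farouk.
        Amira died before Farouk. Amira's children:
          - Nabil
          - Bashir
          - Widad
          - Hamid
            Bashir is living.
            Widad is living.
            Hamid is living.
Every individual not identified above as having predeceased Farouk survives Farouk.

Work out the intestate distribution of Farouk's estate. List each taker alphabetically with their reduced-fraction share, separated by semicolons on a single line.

Bashir 3/320; Dalia 3/80; Fahad 1/20; Hamid 3/320; Hanan 1/20; Ibtisam 3/80; Jamal 2/5; Layth 1/20; Maysoon 3/20; Nabil 3/320; Samir 3/80; Tariq 1/20; Umar 1/20; Widad 3/320; Yasmin 1/20

Jamal, as surviving spouse, takes 2/5.
The remaining 3/5 passes to Farouk's descendants per stirpes.
The 3/5 is divided into 4 equal shares of 3/20 among Maysoon, Ghada, Karim, Zuhair.
Maysoon is living and takes 3/20.
Ghada predeceased; the 3/20 allotted to Ghada's branch passes to Ghada's issue by representation.
The 3/20 is divided into 3 equal shares of 1/20 among Yasmin, Fahad, Tariq.
Yasmin is living and takes 1/20.
Fahad is living and takes 1/20.
Tariq is living and takes 1/20.
Karim predeceased; the 3/20 allotted to Karim's branch passes to Karim's issue by representation.
The 3/20 is divided into 3 equal shares of 1/20 among Hanan, Layth, Umar.
Hanan is living and takes 1/20.
Layth is living and takes 1/20.
Umar is living and takes 1/20.
Zuhair predeceased; the 3/20 allotted to Zuhair's branch passes to Zuhair's issue by representation.
The 3/20 is divided into 4 equal shares of 3/80 among Dalia, Samir, Amira, Ibtisam.
Dalia is living and takes 3/80.
Samir is living and takes 3/80.
Amira predeceased; the 3/80 allotted to Amira's branch passes to Amira's issue by representation.
The 3/80 is divided into 4 equal shares of 3/320 among Nabil, Bashir, Widad, Hamid.
Nabil is living and takes 3/320.
Bashir is living and takes 3/320.
Widad is living and takes 3/320.
Hamid is living and takes 3/320.
Ibtisam is living and takes 3/80.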